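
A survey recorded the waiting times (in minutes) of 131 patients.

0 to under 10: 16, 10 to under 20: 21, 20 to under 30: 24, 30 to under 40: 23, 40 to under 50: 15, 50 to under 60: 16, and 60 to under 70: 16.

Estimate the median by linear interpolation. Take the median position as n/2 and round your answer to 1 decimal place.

Cumulative frequencies: 16, 37, 61, 84, 99, 115, 131
n = 131; position = n/2 = 65.5.
This falls in the class 30 to under 40: L = 30, F = 61, f = 23, h = 10.
Median ≈ 30 + ((65.5 − 61) / 23) × 10 = 31.9565

32.0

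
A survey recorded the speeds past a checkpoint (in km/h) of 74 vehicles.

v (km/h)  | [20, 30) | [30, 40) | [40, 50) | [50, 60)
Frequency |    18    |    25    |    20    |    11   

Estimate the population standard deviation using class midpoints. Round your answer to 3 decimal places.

Midpoints: 25, 35, 45, 55
n = 74, Σfm = 2830, mean = 38.2432
Σfm² = 115650
Σf(m − x̄)² = Σfm² − (Σfm)²/n = 115650 − 2830²/74 = 7421.6216
Population variance = 7421.6216 / 74 = 100.2922
Standard deviation = √100.2922 = 10.0146

10.015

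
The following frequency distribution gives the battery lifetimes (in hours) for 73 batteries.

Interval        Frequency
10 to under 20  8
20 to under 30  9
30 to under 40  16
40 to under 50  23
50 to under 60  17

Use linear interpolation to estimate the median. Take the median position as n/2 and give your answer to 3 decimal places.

41.522

Cumulative frequencies: 8, 17, 33, 56, 73
n = 73; position = n/2 = 36.5.
This falls in the class 40 to under 50: L = 40, F = 33, f = 23, h = 10.
Median ≈ 40 + ((36.5 − 33) / 23) × 10 = 41.5217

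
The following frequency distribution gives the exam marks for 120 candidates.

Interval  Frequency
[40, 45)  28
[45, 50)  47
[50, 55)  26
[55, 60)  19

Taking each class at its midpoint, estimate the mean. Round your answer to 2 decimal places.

Midpoints: 42.5, 47.5, 52.5, 57.5
Σfm = 28×42.5 + 47×47.5 + 26×52.5 + 19×57.5 = 5880
n = Σf = 120
Mean = 5880 / 120 = 49.0000

49.00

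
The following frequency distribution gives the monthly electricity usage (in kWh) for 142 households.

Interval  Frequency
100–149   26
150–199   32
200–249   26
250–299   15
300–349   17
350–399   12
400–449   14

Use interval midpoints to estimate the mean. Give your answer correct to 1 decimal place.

Midpoints: 124.5, 174.5, 224.5, 274.5, 324.5, 374.5, 424.5
Σfm = 26×124.5 + 32×174.5 + 26×224.5 + 15×274.5 + 17×324.5 + 12×374.5 + 14×424.5 = 34729
n = Σf = 142
Mean = 34729 / 142 = 244.5704

244.6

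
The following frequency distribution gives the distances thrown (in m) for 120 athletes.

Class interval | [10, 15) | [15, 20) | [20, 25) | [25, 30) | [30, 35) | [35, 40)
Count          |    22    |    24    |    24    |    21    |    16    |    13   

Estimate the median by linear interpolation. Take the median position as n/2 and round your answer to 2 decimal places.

Cumulative frequencies: 22, 46, 70, 91, 107, 120
n = 120; position = n/2 = 60.
This falls in the class [20, 25): L = 20, F = 46, f = 24, h = 5.
Median ≈ 20 + ((60 − 46) / 24) × 5 = 22.9167

22.92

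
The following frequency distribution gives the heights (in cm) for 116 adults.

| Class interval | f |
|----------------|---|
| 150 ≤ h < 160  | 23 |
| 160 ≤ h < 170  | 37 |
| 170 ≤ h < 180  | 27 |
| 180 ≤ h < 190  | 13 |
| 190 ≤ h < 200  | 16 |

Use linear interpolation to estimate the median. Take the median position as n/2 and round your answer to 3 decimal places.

169.459

Cumulative frequencies: 23, 60, 87, 100, 116
n = 116; position = n/2 = 58.
This falls in the class 160 ≤ h < 170: L = 160, F = 23, f = 37, h = 10.
Median ≈ 160 + ((58 − 23) / 37) × 10 = 169.4595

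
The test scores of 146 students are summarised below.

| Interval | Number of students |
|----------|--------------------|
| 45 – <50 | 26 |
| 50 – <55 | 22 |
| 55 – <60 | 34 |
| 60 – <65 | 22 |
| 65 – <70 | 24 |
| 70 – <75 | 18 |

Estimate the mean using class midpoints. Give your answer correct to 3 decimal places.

59.212

Midpoints: 47.5, 52.5, 57.5, 62.5, 67.5, 72.5
Σfm = 26×47.5 + 22×52.5 + 34×57.5 + 22×62.5 + 24×67.5 + 18×72.5 = 8645
n = Σf = 146
Mean = 8645 / 146 = 59.2123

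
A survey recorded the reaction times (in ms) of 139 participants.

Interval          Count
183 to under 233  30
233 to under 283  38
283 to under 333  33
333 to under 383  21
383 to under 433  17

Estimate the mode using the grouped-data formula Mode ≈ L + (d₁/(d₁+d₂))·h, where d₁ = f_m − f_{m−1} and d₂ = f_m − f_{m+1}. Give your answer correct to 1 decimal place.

Modal class: 233 to under 283 (highest frequency 38).
d₁ = 38 − 30 = 8, d₂ = 38 − 33 = 5
Mode ≈ 233 + (8/(8+5)) × 50 = 233 + 30.7692 = 263.7692

263.8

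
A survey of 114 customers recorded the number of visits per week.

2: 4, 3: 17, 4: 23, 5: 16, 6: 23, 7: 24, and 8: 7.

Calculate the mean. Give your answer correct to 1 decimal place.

Values: 2, 3, 4, 5, 6, 7, 8
Σfx = 4×2 + 17×3 + 23×4 + 16×5 + 23×6 + 24×7 + 7×8 = 593
n = Σf = 114
Mean = 593 / 114 = 5.2018

5.2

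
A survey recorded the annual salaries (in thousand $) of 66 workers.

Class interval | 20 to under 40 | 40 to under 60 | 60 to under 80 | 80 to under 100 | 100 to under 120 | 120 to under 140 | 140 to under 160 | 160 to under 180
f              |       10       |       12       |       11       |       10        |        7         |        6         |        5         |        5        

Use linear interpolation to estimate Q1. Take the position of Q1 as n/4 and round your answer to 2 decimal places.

50.83

Cumulative frequencies: 10, 22, 33, 43, 50, 56, 61, 66
n = 66; position = n/4 = 16.5.
This falls in the class 40 to under 60: L = 40, F = 10, f = 12, h = 20.
Lower quartile ≈ 40 + ((16.5 − 10) / 12) × 20 = 50.8333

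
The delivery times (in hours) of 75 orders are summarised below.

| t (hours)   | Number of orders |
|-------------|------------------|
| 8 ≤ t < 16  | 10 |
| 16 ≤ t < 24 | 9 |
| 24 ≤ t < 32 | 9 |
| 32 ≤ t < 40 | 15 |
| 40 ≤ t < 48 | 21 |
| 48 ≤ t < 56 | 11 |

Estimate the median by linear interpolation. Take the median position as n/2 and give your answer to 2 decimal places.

37.07

Cumulative frequencies: 10, 19, 28, 43, 64, 75
n = 75; position = n/2 = 37.5.
This falls in the class 32 ≤ t < 40: L = 32, F = 28, f = 15, h = 8.
Median ≈ 32 + ((37.5 − 28) / 15) × 8 = 37.0667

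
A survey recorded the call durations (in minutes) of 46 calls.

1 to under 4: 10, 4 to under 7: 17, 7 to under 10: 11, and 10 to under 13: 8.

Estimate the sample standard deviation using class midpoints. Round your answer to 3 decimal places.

Midpoints: 2.5, 5.5, 8.5, 11.5
n = 46, Σfm = 304, mean = 6.6087
Σfm² = 2429.5
Σf(m − x̄)² = Σfm² − (Σfm)²/n = 2429.5 − 304²/46 = 420.4565
Sample variance = 420.4565 / 45 = 9.3435
Standard deviation = √9.3435 = 3.0567

3.057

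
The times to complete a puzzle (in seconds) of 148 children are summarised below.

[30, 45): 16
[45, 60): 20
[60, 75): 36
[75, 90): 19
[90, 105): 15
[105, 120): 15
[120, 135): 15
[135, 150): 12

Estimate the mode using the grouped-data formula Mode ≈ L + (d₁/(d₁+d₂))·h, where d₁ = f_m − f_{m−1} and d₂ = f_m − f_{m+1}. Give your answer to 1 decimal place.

67.3

Modal class: [60, 75) (highest frequency 36).
d₁ = 36 − 20 = 16, d₂ = 36 − 19 = 17
Mode ≈ 60 + (16/(16+17)) × 15 = 60 + 7.2727 = 67.2727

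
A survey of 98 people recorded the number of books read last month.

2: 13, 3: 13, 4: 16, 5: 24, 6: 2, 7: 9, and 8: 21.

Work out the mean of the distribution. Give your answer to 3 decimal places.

5.020

Values: 2, 3, 4, 5, 6, 7, 8
Σfx = 13×2 + 13×3 + 16×4 + 24×5 + 2×6 + 9×7 + 21×8 = 492
n = Σf = 98
Mean = 492 / 98 = 5.0204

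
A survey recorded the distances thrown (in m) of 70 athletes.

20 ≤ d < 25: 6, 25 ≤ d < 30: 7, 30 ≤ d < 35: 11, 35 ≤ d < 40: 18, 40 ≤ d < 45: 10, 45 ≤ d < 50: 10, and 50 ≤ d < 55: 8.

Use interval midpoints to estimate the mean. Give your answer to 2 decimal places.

38.29

Midpoints: 22.5, 27.5, 32.5, 37.5, 42.5, 47.5, 52.5
Σfm = 6×22.5 + 7×27.5 + 11×32.5 + 18×37.5 + 10×42.5 + 10×47.5 + 8×52.5 = 2680
n = Σf = 70
Mean = 2680 / 70 = 38.2857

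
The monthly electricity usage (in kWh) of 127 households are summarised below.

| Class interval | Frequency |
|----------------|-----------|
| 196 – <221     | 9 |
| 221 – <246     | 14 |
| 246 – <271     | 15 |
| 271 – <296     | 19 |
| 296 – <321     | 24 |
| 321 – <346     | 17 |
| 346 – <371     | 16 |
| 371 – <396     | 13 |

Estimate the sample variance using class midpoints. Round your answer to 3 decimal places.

Midpoints: 208.5, 233.5, 258.5, 283.5, 308.5, 333.5, 358.5, 383.5
n = 127, Σfm = 38204.5, mean = 300.8228
Σfm² = 11827175.75
Σf(m − x̄)² = Σfm² − (Σfm)²/n = 11827175.75 − 38204.5²/127 = 334389.7638
Sample variance = 334389.7638 / 126 = 2653.8870

2653.887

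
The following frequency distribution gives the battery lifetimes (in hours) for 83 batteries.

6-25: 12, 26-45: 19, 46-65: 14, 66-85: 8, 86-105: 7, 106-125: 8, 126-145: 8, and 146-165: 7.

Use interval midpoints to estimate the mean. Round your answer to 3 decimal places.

Midpoints: 15.5, 35.5, 55.5, 75.5, 95.5, 115.5, 135.5, 155.5
Σfm = 12×15.5 + 19×35.5 + 14×55.5 + 8×75.5 + 7×95.5 + 8×115.5 + 8×135.5 + 7×155.5 = 6006.5
n = Σf = 83
Mean = 6006.5 / 83 = 72.3675

72.367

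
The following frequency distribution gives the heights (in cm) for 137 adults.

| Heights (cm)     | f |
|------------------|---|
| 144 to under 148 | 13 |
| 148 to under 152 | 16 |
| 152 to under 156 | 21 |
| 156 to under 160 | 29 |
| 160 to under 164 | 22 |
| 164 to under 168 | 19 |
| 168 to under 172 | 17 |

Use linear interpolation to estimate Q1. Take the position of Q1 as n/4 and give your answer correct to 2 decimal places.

Cumulative frequencies: 13, 29, 50, 79, 101, 120, 137
n = 137; position = n/4 = 34.25.
This falls in the class 152 to under 156: L = 152, F = 29, f = 21, h = 4.
Lower quartile ≈ 152 + ((34.25 − 29) / 21) × 4 = 153.0000

153.00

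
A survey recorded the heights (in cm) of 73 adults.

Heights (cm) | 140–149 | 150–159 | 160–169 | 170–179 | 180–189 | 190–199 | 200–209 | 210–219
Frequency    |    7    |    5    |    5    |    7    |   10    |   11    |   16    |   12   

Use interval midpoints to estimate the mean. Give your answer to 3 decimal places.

Midpoints: 144.5, 154.5, 164.5, 174.5, 184.5, 194.5, 204.5, 214.5
Σfm = 7×144.5 + 5×154.5 + 5×164.5 + 7×174.5 + 10×184.5 + 11×194.5 + 16×204.5 + 12×214.5 = 13658.5
n = Σf = 73
Mean = 13658.5 / 73 = 187.1027

187.103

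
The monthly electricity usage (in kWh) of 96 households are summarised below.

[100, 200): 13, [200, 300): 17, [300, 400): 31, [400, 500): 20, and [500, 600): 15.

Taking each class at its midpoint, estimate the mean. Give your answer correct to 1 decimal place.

357.3

Midpoints: 150, 250, 350, 450, 550
Σfm = 13×150 + 17×250 + 31×350 + 20×450 + 15×550 = 34300
n = Σf = 96
Mean = 34300 / 96 = 357.2917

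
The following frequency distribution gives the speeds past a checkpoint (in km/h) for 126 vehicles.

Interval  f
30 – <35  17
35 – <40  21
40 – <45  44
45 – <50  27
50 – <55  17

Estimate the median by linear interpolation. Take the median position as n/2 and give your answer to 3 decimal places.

42.841

Cumulative frequencies: 17, 38, 82, 109, 126
n = 126; position = n/2 = 63.
This falls in the class 40 – <45: L = 40, F = 38, f = 44, h = 5.
Median ≈ 40 + ((63 − 38) / 44) × 5 = 42.8409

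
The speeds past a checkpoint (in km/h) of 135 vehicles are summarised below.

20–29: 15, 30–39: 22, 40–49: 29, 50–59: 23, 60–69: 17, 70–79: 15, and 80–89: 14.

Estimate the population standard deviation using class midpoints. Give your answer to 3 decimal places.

Midpoints: 24.5, 34.5, 44.5, 54.5, 64.5, 74.5, 84.5
n = 135, Σfm = 7067.5, mean = 52.3519
Σfm² = 414873.75
Σf(m − x̄)² = Σfm² − (Σfm)²/n = 414873.75 − 7067.5²/135 = 44877.0370
Population variance = 44877.0370 / 135 = 332.4225
Standard deviation = √332.4225 = 18.2325

18.232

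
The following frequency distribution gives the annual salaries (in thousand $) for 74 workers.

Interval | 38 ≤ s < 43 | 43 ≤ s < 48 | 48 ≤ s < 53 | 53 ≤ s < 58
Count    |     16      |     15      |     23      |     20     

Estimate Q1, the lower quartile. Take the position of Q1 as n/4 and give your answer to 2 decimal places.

43.83

Cumulative frequencies: 16, 31, 54, 74
n = 74; position = n/4 = 18.5.
This falls in the class 43 ≤ s < 48: L = 43, F = 16, f = 15, h = 5.
Lower quartile ≈ 43 + ((18.5 − 16) / 15) × 5 = 43.8333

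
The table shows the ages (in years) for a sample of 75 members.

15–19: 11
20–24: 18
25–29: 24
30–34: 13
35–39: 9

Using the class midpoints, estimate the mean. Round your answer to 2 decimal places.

26.40

Midpoints: 17, 22, 27, 32, 37
Σfm = 11×17 + 18×22 + 24×27 + 13×32 + 9×37 = 1980
n = Σf = 75
Mean = 1980 / 75 = 26.4000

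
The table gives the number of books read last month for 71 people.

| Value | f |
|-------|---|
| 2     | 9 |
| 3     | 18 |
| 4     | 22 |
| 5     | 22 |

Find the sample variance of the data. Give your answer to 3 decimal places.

Values: 2, 3, 4, 5
n = 71, Σfx = 270, mean = 3.8028
Σfx² = 1100
Σf(x − x̄)² = Σfx² − (Σfx)²/n = 1100 − 270²/71 = 73.2394
Sample variance = 73.2394 / 70 = 1.0463

1.046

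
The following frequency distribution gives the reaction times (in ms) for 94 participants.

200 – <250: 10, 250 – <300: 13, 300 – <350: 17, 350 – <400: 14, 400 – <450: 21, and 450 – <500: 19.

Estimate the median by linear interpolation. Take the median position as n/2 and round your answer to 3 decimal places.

375.000

Cumulative frequencies: 10, 23, 40, 54, 75, 94
n = 94; position = n/2 = 47.
This falls in the class 350 – <400: L = 350, F = 40, f = 14, h = 50.
Median ≈ 350 + ((47 − 40) / 14) × 50 = 375.0000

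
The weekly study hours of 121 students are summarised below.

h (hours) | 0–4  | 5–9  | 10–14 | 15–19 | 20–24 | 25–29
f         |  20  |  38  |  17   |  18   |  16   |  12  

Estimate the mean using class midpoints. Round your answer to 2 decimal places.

Midpoints: 2, 7, 12, 17, 22, 27
Σfm = 20×2 + 38×7 + 17×12 + 18×17 + 16×22 + 12×27 = 1492
n = Σf = 121
Mean = 1492 / 121 = 12.3306

12.33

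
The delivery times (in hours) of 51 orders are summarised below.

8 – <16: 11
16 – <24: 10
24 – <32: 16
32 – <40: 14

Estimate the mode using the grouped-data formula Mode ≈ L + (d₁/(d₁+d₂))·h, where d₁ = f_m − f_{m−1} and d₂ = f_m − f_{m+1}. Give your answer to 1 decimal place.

Modal class: 24 – <32 (highest frequency 16).
d₁ = 16 − 10 = 6, d₂ = 16 − 14 = 2
Mode ≈ 24 + (6/(6+2)) × 8 = 24 + 6.0000 = 30.0000

30.0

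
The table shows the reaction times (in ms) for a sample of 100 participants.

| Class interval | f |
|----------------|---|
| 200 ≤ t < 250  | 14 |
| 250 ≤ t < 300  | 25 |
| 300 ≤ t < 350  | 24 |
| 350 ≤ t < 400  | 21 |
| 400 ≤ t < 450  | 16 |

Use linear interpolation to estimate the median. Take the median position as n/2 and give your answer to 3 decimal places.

Cumulative frequencies: 14, 39, 63, 84, 100
n = 100; position = n/2 = 50.
This falls in the class 300 ≤ t < 350: L = 300, F = 39, f = 24, h = 50.
Median ≈ 300 + ((50 − 39) / 24) × 50 = 322.9167

322.917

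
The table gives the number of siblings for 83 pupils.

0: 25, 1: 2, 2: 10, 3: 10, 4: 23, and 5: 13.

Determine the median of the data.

Cumulative frequencies: 25, 27, 37, 47, 70, 83
n = 83, so the median is the value in position (n+1)/2 = 42.
Position 42 falls at value 3.

3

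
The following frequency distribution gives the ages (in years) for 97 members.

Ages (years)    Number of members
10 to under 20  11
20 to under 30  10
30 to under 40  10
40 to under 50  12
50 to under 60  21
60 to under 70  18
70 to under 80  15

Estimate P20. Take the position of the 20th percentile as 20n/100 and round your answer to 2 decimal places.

Cumulative frequencies: 11, 21, 31, 43, 64, 82, 97
n = 97; position = 20n/100 = 19.4.
This falls in the class 20 to under 30: L = 20, F = 11, f = 10, h = 10.
20th percentile ≈ 20 + ((19.4 − 11) / 10) × 10 = 28.4000

28.40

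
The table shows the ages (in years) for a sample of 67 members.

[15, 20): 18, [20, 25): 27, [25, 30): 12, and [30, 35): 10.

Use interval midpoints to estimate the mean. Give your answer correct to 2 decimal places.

Midpoints: 17.5, 22.5, 27.5, 32.5
Σfm = 18×17.5 + 27×22.5 + 12×27.5 + 10×32.5 = 1577.5
n = Σf = 67
Mean = 1577.5 / 67 = 23.5448

23.54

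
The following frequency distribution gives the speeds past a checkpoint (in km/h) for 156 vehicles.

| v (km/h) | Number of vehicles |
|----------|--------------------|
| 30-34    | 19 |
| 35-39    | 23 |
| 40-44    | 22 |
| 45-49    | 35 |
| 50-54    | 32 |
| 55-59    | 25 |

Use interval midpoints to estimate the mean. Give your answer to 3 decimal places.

Midpoints: 32, 37, 42, 47, 52, 57
Σfm = 19×32 + 23×37 + 22×42 + 35×47 + 32×52 + 25×57 = 7117
n = Σf = 156
Mean = 7117 / 156 = 45.6218

45.622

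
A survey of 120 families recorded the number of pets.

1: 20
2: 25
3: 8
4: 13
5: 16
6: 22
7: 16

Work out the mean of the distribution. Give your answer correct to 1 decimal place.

Values: 1, 2, 3, 4, 5, 6, 7
Σfx = 20×1 + 25×2 + 8×3 + 13×4 + 16×5 + 22×6 + 16×7 = 470
n = Σf = 120
Mean = 470 / 120 = 3.9167

3.9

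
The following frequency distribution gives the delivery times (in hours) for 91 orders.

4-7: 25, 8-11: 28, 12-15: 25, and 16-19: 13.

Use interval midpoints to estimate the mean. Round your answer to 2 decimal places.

10.64

Midpoints: 5.5, 9.5, 13.5, 17.5
Σfm = 25×5.5 + 28×9.5 + 25×13.5 + 13×17.5 = 968.5
n = Σf = 91
Mean = 968.5 / 91 = 10.6429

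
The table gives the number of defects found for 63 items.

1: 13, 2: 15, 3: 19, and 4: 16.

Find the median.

3

Cumulative frequencies: 13, 28, 47, 63
n = 63, so the median is the value in position (n+1)/2 = 32.
Position 32 falls at value 3.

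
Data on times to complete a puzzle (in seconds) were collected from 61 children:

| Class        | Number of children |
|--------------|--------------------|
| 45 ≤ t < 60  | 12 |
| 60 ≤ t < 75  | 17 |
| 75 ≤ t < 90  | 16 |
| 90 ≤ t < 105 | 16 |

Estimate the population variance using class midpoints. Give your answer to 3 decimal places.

260.978

Midpoints: 52.5, 67.5, 82.5, 97.5
n = 61, Σfm = 4657.5, mean = 76.3525
Σfm² = 371531.25
Σf(m − x̄)² = Σfm² − (Σfm)²/n = 371531.25 − 4657.5²/61 = 15919.6721
Population variance = 15919.6721 / 61 = 260.9782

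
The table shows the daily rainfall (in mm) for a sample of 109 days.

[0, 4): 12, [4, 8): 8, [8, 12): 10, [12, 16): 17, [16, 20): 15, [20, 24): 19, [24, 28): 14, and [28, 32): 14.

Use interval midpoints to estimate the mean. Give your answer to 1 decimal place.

Midpoints: 2, 6, 10, 14, 18, 22, 26, 30
Σfm = 12×2 + 8×6 + 10×10 + 17×14 + 15×18 + 19×22 + 14×26 + 14×30 = 1882
n = Σf = 109
Mean = 1882 / 109 = 17.2661

17.3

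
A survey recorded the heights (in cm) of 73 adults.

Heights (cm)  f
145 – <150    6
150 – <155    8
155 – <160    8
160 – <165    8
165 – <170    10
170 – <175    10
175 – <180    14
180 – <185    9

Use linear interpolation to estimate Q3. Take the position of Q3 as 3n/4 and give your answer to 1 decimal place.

176.7

Cumulative frequencies: 6, 14, 22, 30, 40, 50, 64, 73
n = 73; position = 3n/4 = 54.75.
This falls in the class 175 – <180: L = 175, F = 50, f = 14, h = 5.
Upper quartile ≈ 175 + ((54.75 − 50) / 14) × 5 = 176.6964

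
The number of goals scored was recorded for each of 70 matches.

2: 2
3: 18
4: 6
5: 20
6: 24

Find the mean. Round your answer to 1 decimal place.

Values: 2, 3, 4, 5, 6
Σfx = 2×2 + 18×3 + 6×4 + 20×5 + 24×6 = 326
n = Σf = 70
Mean = 326 / 70 = 4.6571

4.7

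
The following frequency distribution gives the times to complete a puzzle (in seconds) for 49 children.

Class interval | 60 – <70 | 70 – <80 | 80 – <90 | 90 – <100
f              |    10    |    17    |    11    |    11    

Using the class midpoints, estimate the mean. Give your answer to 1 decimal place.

79.7

Midpoints: 65, 75, 85, 95
Σfm = 10×65 + 17×75 + 11×85 + 11×95 = 3905
n = Σf = 49
Mean = 3905 / 49 = 79.6939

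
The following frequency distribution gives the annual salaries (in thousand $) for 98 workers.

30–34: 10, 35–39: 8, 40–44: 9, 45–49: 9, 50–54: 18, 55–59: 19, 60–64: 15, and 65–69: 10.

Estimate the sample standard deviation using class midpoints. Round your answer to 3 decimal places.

Midpoints: 32, 37, 42, 47, 52, 57, 62, 67
n = 98, Σfm = 5036, mean = 51.3878
Σfm² = 269902
Σf(m − x̄)² = Σfm² − (Σfm)²/n = 269902 − 5036²/98 = 11113.2653
Sample variance = 11113.2653 / 97 = 114.5697
Standard deviation = √114.5697 = 10.7037

10.704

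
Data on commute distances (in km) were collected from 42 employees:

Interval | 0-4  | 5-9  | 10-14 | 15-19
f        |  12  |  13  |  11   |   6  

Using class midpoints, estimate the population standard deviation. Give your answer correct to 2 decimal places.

5.12

Midpoints: 2, 7, 12, 17
n = 42, Σfm = 349, mean = 8.3095
Σfm² = 4003
Σf(m − x̄)² = Σfm² − (Σfm)²/n = 4003 − 349²/42 = 1102.9762
Population variance = 1102.9762 / 42 = 26.2613
Standard deviation = √26.2613 = 5.1246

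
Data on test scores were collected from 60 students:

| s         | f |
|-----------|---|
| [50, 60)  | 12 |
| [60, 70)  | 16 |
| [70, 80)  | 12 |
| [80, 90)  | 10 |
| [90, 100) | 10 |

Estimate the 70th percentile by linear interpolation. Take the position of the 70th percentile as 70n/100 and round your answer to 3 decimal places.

82.000

Cumulative frequencies: 12, 28, 40, 50, 60
n = 60; position = 70n/100 = 42.
This falls in the class [80, 90): L = 80, F = 40, f = 10, h = 10.
70th percentile ≈ 80 + ((42 − 40) / 10) × 10 = 82.0000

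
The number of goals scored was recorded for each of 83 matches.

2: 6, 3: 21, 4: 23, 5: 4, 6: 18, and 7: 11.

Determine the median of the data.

4

Cumulative frequencies: 6, 27, 50, 54, 72, 83
n = 83, so the median is the value in position (n+1)/2 = 42.
Position 42 falls at value 4.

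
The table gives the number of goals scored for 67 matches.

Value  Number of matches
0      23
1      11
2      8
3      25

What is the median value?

1

Cumulative frequencies: 23, 34, 42, 67
n = 67, so the median is the value in position (n+1)/2 = 34.
Position 34 falls at value 1.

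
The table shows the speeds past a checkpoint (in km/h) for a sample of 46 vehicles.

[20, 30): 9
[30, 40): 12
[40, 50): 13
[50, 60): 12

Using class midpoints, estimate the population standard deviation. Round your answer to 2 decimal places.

10.73

Midpoints: 25, 35, 45, 55
n = 46, Σfm = 1890, mean = 41.0870
Σfm² = 82950
Σf(m − x̄)² = Σfm² − (Σfm)²/n = 82950 − 1890²/46 = 5295.6522
Population variance = 5295.6522 / 46 = 115.1229
Standard deviation = √115.1229 = 10.7295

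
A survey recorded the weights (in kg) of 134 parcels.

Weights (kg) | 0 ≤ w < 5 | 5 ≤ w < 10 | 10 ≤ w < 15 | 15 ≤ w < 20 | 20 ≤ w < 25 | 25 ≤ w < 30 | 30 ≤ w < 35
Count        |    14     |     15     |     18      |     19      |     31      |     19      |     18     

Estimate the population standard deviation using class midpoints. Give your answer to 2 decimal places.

Midpoints: 2.5, 7.5, 12.5, 17.5, 22.5, 27.5, 32.5
n = 134, Σfm = 2510, mean = 18.7313
Σfm² = 58637.5
Σf(m − x̄)² = Σfm² − (Σfm)²/n = 58637.5 − 2510²/134 = 11621.8284
Population variance = 11621.8284 / 134 = 86.7301
Standard deviation = √86.7301 = 9.3129

9.31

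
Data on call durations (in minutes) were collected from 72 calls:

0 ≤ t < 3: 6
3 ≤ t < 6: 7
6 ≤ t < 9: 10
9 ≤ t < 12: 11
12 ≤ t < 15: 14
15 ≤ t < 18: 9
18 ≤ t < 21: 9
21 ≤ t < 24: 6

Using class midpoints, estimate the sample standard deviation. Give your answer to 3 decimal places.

6.122

Midpoints: 1.5, 4.5, 7.5, 10.5, 13.5, 16.5, 19.5, 22.5
n = 72, Σfm = 879, mean = 12.2083
Σfm² = 13392
Σf(m − x̄)² = Σfm² − (Σfm)²/n = 13392 − 879²/72 = 2660.8750
Sample variance = 2660.8750 / 71 = 37.4771
Standard deviation = √37.4771 = 6.1219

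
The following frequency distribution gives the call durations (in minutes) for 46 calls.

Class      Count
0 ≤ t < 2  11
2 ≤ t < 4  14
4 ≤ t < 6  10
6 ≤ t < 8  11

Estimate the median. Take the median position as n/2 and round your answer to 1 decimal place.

Cumulative frequencies: 11, 25, 35, 46
n = 46; position = n/2 = 23.
This falls in the class 2 ≤ t < 4: L = 2, F = 11, f = 14, h = 2.
Median ≈ 2 + ((23 − 11) / 14) × 2 = 3.7143

3.7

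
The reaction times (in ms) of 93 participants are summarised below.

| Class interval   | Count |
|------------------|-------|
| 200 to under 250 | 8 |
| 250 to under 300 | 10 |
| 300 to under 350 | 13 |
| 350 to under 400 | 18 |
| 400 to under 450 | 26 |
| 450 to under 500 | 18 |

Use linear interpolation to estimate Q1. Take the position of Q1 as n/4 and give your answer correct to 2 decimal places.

320.19

Cumulative frequencies: 8, 18, 31, 49, 75, 93
n = 93; position = n/4 = 23.25.
This falls in the class 300 to under 350: L = 300, F = 18, f = 13, h = 50.
Lower quartile ≈ 300 + ((23.25 − 18) / 13) × 50 = 320.1923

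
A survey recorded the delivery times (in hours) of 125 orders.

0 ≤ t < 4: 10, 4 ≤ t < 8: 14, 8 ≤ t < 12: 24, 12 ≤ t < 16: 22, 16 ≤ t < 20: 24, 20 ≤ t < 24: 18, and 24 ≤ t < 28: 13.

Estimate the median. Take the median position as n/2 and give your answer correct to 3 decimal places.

14.636

Cumulative frequencies: 10, 24, 48, 70, 94, 112, 125
n = 125; position = n/2 = 62.5.
This falls in the class 12 ≤ t < 16: L = 12, F = 48, f = 22, h = 4.
Median ≈ 12 + ((62.5 − 48) / 22) × 4 = 14.6364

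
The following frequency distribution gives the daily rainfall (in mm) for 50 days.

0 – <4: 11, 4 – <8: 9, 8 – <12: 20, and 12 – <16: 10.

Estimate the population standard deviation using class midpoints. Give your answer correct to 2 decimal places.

Midpoints: 2, 6, 10, 14
n = 50, Σfm = 416, mean = 8.3200
Σfm² = 4328
Σf(m − x̄)² = Σfm² − (Σfm)²/n = 4328 − 416²/50 = 866.8800
Population variance = 866.8800 / 50 = 17.3376
Standard deviation = √17.3376 = 4.1638

4.16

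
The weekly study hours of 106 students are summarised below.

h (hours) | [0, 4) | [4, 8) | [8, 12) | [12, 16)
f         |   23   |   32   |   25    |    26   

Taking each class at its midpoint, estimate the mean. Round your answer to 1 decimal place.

8.0

Midpoints: 2, 6, 10, 14
Σfm = 23×2 + 32×6 + 25×10 + 26×14 = 852
n = Σf = 106
Mean = 852 / 106 = 8.0377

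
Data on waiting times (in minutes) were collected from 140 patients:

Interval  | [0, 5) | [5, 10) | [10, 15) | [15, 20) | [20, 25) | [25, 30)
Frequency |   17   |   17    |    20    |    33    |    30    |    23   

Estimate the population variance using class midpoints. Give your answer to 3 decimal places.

63.749

Midpoints: 2.5, 7.5, 12.5, 17.5, 22.5, 27.5
n = 140, Σfm = 2305, mean = 16.4643
Σfm² = 46875
Σf(m − x̄)² = Σfm² − (Σfm)²/n = 46875 − 2305²/140 = 8924.8214
Population variance = 8924.8214 / 140 = 63.7487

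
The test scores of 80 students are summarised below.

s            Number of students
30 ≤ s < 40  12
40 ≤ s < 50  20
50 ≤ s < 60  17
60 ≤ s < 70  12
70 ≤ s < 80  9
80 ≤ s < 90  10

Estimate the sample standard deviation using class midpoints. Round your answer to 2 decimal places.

Midpoints: 35, 45, 55, 65, 75, 85
n = 80, Σfm = 4560, mean = 57.0000
Σfm² = 280200
Σf(m − x̄)² = Σfm² − (Σfm)²/n = 280200 − 4560²/80 = 20280.0000
Sample variance = 20280.0000 / 79 = 256.7089
Standard deviation = √256.7089 = 16.0221

16.02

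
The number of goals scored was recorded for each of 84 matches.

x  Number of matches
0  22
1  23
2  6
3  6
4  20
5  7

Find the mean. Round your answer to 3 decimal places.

Values: 0, 1, 2, 3, 4, 5
Σfx = 22×0 + 23×1 + 6×2 + 6×3 + 20×4 + 7×5 = 168
n = Σf = 84
Mean = 168 / 84 = 2.0000

2.000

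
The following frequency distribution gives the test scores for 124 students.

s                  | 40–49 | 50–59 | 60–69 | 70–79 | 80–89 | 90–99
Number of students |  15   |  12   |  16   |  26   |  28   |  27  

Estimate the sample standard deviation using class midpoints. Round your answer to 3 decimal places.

16.501

Midpoints: 44.5, 54.5, 64.5, 74.5, 84.5, 94.5
n = 124, Σfm = 9208, mean = 74.2581
Σfm² = 717261
Σf(m − x̄)² = Σfm² − (Σfm)²/n = 717261 − 9208²/124 = 33492.7419
Sample variance = 33492.7419 / 123 = 272.2987
Standard deviation = √272.2987 = 16.5015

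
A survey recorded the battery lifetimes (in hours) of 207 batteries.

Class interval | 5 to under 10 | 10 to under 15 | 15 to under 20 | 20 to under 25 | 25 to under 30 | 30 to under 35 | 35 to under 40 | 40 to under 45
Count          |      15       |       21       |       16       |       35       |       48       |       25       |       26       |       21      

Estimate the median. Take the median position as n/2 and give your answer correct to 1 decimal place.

26.7

Cumulative frequencies: 15, 36, 52, 87, 135, 160, 186, 207
n = 207; position = n/2 = 103.5.
This falls in the class 25 to under 30: L = 25, F = 87, f = 48, h = 5.
Median ≈ 25 + ((103.5 − 87) / 48) × 5 = 26.7188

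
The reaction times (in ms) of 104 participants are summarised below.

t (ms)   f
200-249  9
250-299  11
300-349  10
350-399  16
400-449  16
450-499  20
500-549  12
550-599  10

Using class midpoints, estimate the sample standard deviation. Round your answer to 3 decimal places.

Midpoints: 224.5, 274.5, 324.5, 374.5, 424.5, 474.5, 524.5, 574.5
n = 104, Σfm = 42598, mean = 409.5962
Σfm² = 18567376
Σf(m − x̄)² = Σfm² − (Σfm)²/n = 18567376 − 42598²/104 = 1119399.0385
Sample variance = 1119399.0385 / 103 = 10867.9518
Standard deviation = √10867.9518 = 104.2495

104.249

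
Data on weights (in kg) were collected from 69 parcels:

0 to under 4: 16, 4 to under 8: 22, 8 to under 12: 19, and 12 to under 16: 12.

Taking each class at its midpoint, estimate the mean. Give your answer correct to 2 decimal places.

7.57

Midpoints: 2, 6, 10, 14
Σfm = 16×2 + 22×6 + 19×10 + 12×14 = 522
n = Σf = 69
Mean = 522 / 69 = 7.5652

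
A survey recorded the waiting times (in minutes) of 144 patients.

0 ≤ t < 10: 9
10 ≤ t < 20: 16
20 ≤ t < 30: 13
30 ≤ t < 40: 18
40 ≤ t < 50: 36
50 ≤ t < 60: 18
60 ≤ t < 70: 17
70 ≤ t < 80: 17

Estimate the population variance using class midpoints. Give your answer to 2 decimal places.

411.57

Midpoints: 5, 15, 25, 35, 45, 55, 65, 75
n = 144, Σfm = 6230, mean = 43.2639
Σfm² = 328800
Σf(m − x̄)² = Σfm² − (Σfm)²/n = 328800 − 6230²/144 = 59265.9722
Population variance = 59265.9722 / 144 = 411.5693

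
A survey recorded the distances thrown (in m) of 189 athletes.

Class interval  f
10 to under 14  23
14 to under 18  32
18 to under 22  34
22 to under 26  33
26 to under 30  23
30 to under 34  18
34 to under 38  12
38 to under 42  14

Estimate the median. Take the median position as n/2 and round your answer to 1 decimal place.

22.7

Cumulative frequencies: 23, 55, 89, 122, 145, 163, 175, 189
n = 189; position = n/2 = 94.5.
This falls in the class 22 to under 26: L = 22, F = 89, f = 33, h = 4.
Median ≈ 22 + ((94.5 − 89) / 33) × 4 = 22.6667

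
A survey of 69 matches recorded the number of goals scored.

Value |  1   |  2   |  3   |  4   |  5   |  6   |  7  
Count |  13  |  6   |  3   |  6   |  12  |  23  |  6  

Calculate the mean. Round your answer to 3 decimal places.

Values: 1, 2, 3, 4, 5, 6, 7
Σfx = 13×1 + 6×2 + 3×3 + 6×4 + 12×5 + 23×6 + 6×7 = 298
n = Σf = 69
Mean = 298 / 69 = 4.3188

4.319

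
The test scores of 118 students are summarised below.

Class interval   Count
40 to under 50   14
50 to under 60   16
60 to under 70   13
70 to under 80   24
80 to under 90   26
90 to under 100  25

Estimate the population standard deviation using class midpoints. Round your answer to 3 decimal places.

16.672

Midpoints: 45, 55, 65, 75, 85, 95
n = 118, Σfm = 8740, mean = 74.0678
Σfm² = 680150
Σf(m − x̄)² = Σfm² − (Σfm)²/n = 680150 − 8740²/118 = 32797.4576
Population variance = 32797.4576 / 118 = 277.9446
Standard deviation = √277.9446 = 16.6717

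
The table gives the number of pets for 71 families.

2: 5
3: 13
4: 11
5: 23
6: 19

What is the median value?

5

Cumulative frequencies: 5, 18, 29, 52, 71
n = 71, so the median is the value in position (n+1)/2 = 36.
Position 36 falls at value 5.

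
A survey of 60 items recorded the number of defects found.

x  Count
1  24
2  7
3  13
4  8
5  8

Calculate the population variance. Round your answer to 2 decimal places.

Values: 1, 2, 3, 4, 5
n = 60, Σfx = 149, mean = 2.4833
Σfx² = 497
Σf(x − x̄)² = Σfx² − (Σfx)²/n = 497 − 149²/60 = 126.9833
Population variance = 126.9833 / 60 = 2.1164

2.12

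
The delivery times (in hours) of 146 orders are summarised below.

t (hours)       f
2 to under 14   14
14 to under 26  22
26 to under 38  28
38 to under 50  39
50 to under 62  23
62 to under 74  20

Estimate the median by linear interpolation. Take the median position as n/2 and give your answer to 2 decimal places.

Cumulative frequencies: 14, 36, 64, 103, 126, 146
n = 146; position = n/2 = 73.
This falls in the class 38 to under 50: L = 38, F = 64, f = 39, h = 12.
Median ≈ 38 + ((73 − 64) / 39) × 12 = 40.7692

40.77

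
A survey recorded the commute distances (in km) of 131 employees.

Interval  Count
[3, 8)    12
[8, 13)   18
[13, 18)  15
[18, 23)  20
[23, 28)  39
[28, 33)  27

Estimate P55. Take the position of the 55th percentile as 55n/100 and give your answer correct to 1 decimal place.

23.9

Cumulative frequencies: 12, 30, 45, 65, 104, 131
n = 131; position = 55n/100 = 72.05.
This falls in the class [23, 28): L = 23, F = 65, f = 39, h = 5.
55th percentile ≈ 23 + ((72.05 − 65) / 39) × 5 = 23.9038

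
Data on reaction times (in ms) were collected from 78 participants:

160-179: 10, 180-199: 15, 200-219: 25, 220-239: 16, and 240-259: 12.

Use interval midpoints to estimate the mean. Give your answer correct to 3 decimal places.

Midpoints: 169.5, 189.5, 209.5, 229.5, 249.5
Σfm = 10×169.5 + 15×189.5 + 25×209.5 + 16×229.5 + 12×249.5 = 16441
n = Σf = 78
Mean = 16441 / 78 = 210.7821

210.782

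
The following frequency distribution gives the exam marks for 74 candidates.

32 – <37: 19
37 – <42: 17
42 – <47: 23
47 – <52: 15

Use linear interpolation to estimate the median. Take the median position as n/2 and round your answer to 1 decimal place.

Cumulative frequencies: 19, 36, 59, 74
n = 74; position = n/2 = 37.
This falls in the class 42 – <47: L = 42, F = 36, f = 23, h = 5.
Median ≈ 42 + ((37 − 36) / 23) × 5 = 42.2174

42.2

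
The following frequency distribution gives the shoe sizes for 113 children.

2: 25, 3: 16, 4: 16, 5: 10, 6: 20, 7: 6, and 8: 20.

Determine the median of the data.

Cumulative frequencies: 25, 41, 57, 67, 87, 93, 113
n = 113, so the median is the value in position (n+1)/2 = 57.
Position 57 falls at value 4.

4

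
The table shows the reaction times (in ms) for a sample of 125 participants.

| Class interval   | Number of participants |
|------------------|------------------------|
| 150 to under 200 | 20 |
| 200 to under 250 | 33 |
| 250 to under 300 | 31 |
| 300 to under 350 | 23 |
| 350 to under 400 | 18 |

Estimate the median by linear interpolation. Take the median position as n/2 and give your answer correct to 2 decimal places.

Cumulative frequencies: 20, 53, 84, 107, 125
n = 125; position = n/2 = 62.5.
This falls in the class 250 to under 300: L = 250, F = 53, f = 31, h = 50.
Median ≈ 250 + ((62.5 − 53) / 31) × 50 = 265.3226

265.32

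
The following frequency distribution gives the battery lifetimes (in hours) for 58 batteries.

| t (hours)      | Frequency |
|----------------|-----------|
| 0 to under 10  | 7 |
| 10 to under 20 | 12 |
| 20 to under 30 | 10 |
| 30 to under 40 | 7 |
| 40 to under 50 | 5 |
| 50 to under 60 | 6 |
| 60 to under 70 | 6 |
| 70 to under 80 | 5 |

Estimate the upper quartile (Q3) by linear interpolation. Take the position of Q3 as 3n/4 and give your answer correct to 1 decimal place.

54.2

Cumulative frequencies: 7, 19, 29, 36, 41, 47, 53, 58
n = 58; position = 3n/4 = 43.5.
This falls in the class 50 to under 60: L = 50, F = 41, f = 6, h = 10.
Upper quartile ≈ 50 + ((43.5 − 41) / 6) × 10 = 54.1667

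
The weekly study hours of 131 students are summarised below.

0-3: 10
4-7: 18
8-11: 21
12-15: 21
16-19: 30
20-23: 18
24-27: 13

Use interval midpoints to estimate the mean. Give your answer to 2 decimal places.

Midpoints: 1.5, 5.5, 9.5, 13.5, 17.5, 21.5, 25.5
Σfm = 10×1.5 + 18×5.5 + 21×9.5 + 21×13.5 + 30×17.5 + 18×21.5 + 13×25.5 = 1840.5
n = Σf = 131
Mean = 1840.5 / 131 = 14.0496

14.05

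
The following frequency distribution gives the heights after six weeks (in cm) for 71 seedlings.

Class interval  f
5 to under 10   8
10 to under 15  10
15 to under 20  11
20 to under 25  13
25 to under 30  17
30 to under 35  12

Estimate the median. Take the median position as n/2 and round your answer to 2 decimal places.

22.50

Cumulative frequencies: 8, 18, 29, 42, 59, 71
n = 71; position = n/2 = 35.5.
This falls in the class 20 to under 25: L = 20, F = 29, f = 13, h = 5.
Median ≈ 20 + ((35.5 − 29) / 13) × 5 = 22.5000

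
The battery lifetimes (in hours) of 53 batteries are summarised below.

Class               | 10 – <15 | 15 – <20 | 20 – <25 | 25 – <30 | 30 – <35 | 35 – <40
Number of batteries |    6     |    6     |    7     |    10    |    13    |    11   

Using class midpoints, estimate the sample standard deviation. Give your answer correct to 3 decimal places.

Midpoints: 12.5, 17.5, 22.5, 27.5, 32.5, 37.5
n = 53, Σfm = 1447.5, mean = 27.3113
Σfm² = 43081.25
Σf(m − x̄)² = Σfm² − (Σfm)²/n = 43081.25 − 1447.5²/53 = 3548.1132
Sample variance = 3548.1132 / 52 = 68.2329
Standard deviation = √68.2329 = 8.2603

8.260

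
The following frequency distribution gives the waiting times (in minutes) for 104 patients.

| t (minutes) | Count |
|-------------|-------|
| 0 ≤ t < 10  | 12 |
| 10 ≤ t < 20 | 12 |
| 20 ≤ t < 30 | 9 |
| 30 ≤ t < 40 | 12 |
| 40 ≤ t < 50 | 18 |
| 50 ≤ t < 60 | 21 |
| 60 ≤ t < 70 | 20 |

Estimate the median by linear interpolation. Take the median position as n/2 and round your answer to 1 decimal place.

Cumulative frequencies: 12, 24, 33, 45, 63, 84, 104
n = 104; position = n/2 = 52.
This falls in the class 40 ≤ t < 50: L = 40, F = 45, f = 18, h = 10.
Median ≈ 40 + ((52 − 45) / 18) × 10 = 43.8889

43.9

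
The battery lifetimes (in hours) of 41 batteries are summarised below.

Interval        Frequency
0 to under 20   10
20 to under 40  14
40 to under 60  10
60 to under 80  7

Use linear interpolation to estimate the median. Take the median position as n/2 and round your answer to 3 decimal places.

35.000

Cumulative frequencies: 10, 24, 34, 41
n = 41; position = n/2 = 20.5.
This falls in the class 20 to under 40: L = 20, F = 10, f = 14, h = 20.
Median ≈ 20 + ((20.5 − 10) / 14) × 20 = 35.0000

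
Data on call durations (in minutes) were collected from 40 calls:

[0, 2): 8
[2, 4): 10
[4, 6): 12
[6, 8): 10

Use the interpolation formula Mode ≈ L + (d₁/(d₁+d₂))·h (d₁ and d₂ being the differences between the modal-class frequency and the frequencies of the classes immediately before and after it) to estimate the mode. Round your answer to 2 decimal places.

5.00

Modal class: [4, 6) (highest frequency 12).
d₁ = 12 − 10 = 2, d₂ = 12 − 10 = 2
Mode ≈ 4 + (2/(2+2)) × 2 = 4 + 1.0000 = 5.0000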